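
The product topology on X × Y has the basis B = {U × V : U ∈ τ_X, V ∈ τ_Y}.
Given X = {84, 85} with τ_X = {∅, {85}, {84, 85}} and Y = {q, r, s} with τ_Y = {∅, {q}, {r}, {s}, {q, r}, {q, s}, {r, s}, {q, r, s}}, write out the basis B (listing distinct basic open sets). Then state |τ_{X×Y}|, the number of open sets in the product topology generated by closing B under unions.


Basis B = {∅ × ∅, {85} × {q}, {85} × {r}, {85} × {s}, {84, 85} × {q}, {84, 85} × {r}, {84, 85} × {s}, {85} × {q, r}, {85} × {q, s}, {85} × {r, s}, {85} × {q, r, s}, {84, 85} × {q, r}, {84, 85} × {q, s}, {84, 85} × {r, s}, {84, 85} × {q, r, s}}; |τ_{X×Y}| = 27.

Enumerate products U × V with U ∈ τ_X, V ∈ τ_Y (deduplicated):
  ∅ × ∅ = {} (∅)
  {85} × {q} = {(85,q)}
  {85} × {r} = {(85,r)}
  {85} × {s} = {(85,s)}
  {84, 85} × {q} = {(84,q), (85,q)}
  {84, 85} × {r} = {(84,r), (85,r)}
  {84, 85} × {s} = {(84,s), (85,s)}
  {85} × {q, r} = {(85,q), (85,r)}
  {85} × {q, s} = {(85,q), (85,s)}
  {85} × {r, s} = {(85,r), (85,s)}
  {85} × {q, r, s} = {(85,q), (85,r), (85,s)}
  {84, 85} × {q, r} = {(84,q), (84,r), (85,q), (85,r)}
  {84, 85} × {q, s} = {(84,q), (84,s), (85,q), (85,s)}
  {84, 85} × {r, s} = {(84,r), (84,s), (85,r), (85,s)}
  {84, 85} × {q, r, s} = {(84,q), (84,r), (84,s), (85,q), (85,r), (85,s)}
These 15 distinct sets form the basis B.
Close under arbitrary unions to get τ_{X×Y}; counting gives |τ_{X×Y}| = 27.


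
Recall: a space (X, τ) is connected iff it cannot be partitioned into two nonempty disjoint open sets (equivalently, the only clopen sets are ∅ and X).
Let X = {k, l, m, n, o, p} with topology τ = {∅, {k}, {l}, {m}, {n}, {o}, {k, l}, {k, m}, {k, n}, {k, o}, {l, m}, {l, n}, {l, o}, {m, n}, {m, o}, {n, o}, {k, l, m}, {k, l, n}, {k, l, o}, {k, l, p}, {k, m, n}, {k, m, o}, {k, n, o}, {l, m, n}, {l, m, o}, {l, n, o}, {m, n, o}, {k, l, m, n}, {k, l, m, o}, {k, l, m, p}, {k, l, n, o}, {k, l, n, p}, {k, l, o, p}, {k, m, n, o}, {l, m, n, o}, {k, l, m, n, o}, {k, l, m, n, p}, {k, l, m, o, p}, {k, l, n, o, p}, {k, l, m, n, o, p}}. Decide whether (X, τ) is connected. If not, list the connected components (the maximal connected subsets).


(X, τ) is disconnected; components = [{m}, {n}, {o}, {k, l, p}].

Find clopen sets (U ∈ τ with X ∖ U ∈ τ):
  U = ∅, X ∖ U = {k, l, m, n, o, p} — both open, so U is clopen.
  U = {m}, X ∖ U = {k, l, n, o, p} — both open, so U is clopen.
  U = {n}, X ∖ U = {k, l, m, o, p} — both open, so U is clopen.
  U = {o}, X ∖ U = {k, l, m, n, p} — both open, so U is clopen.
  U = {m, n}, X ∖ U = {k, l, o, p} — both open, so U is clopen.
  U = {m, o}, X ∖ U = {k, l, n, p} — both open, so U is clopen.
  U = {n, o}, X ∖ U = {k, l, m, p} — both open, so U is clopen.
  U = {k, l, p}, X ∖ U = {m, n, o} — both open, so U is clopen.
  U = {m, n, o}, X ∖ U = {k, l, p} — both open, so U is clopen.
  U = {k, l, m, p}, X ∖ U = {n, o} — both open, so U is clopen.
  U = {k, l, n, p}, X ∖ U = {m, o} — both open, so U is clopen.
  U = {k, l, o, p}, X ∖ U = {m, n} — both open, so U is clopen.
  U = {k, l, m, n, p}, X ∖ U = {o} — both open, so U is clopen.
  U = {k, l, m, o, p}, X ∖ U = {n} — both open, so U is clopen.
  U = {k, l, n, o, p}, X ∖ U = {m} — both open, so U is clopen.
  U = {k, l, m, n, o, p}, X ∖ U = ∅ — both open, so U is clopen.
Nontrivial clopen(s) exist: e.g. {k, l, o, p}. So (X, τ) is disconnected.
Compute connected components by grouping points that agree on all clopens:
  component: {m}
  component: {n}
  component: {o}
  component: {k, l, p}


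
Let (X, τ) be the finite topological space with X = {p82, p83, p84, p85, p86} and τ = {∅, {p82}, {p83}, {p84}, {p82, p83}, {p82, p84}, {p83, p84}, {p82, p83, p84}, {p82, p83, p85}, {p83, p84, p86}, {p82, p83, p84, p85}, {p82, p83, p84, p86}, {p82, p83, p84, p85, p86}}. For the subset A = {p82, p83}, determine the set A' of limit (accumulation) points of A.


A' = {p85, p86}

For each x ∈ X, list the open sets U ∈ τ with x ∈ U, then check whether U ∩ (A ∖ {x}) ≠ ∅ for every such U.
  x = p82: open {p82} ∋ x has {p82} ∩ (A ∖ {p82}) = ∅, so x is NOT a limit point.
  x = p83: open {p83} ∋ x has {p83} ∩ (A ∖ {p83}) = ∅, so x is NOT a limit point.
  x = p84: open {p84} ∋ x has {p84} ∩ (A ∖ {p84}) = ∅, so x is NOT a limit point.
  x = p85: opens ∋ x are {p82, p83, p85}, {p82, p83, p84, p85}, {p82, p83, p84, p85, p86}; each meets A ∖ {p85}, so x IS a limit point.
  x = p86: opens ∋ x are {p83, p84, p86}, {p82, p83, p84, p86}, {p82, p83, p84, p85, p86}; each meets A ∖ {p86}, so x IS a limit point.
Collecting: A' = {p85, p86}.


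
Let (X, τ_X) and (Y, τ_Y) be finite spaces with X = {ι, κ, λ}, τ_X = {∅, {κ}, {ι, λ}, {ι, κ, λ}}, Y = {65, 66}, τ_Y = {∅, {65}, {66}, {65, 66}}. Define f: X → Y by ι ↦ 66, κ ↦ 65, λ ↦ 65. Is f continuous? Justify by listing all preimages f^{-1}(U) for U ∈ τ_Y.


f is NOT continuous.

Compute f^{-1}(U) for each U ∈ τ_Y:
  U = ∅: f^{-1}(U) = ∅ ∈ τ_X ✓.
  U = {65}: f^{-1}(U) = {κ, λ} ∉ τ_X ✗.
  U = {66}: f^{-1}(U) = {ι} ∉ τ_X ✗.
  U = {65, 66}: f^{-1}(U) = {ι, κ, λ} ∈ τ_X ✓.
Found U = {65} with f^{-1}(U) = {κ, λ} not in τ_X. Therefore f is NOT continuous.


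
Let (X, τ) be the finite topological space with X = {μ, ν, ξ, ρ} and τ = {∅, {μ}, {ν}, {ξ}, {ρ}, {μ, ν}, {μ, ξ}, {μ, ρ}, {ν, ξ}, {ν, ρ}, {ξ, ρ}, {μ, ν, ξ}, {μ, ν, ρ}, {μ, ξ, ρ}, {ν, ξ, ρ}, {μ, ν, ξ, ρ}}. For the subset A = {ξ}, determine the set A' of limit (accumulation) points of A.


A' = ∅

For each x ∈ X, list the open sets U ∈ τ with x ∈ U, then check whether U ∩ (A ∖ {x}) ≠ ∅ for every such U.
  x = μ: open {μ} ∋ x has {μ} ∩ (A ∖ {μ}) = ∅, so x is NOT a limit point.
  x = ν: open {ν} ∋ x has {ν} ∩ (A ∖ {ν}) = ∅, so x is NOT a limit point.
  x = ξ: open {ξ} ∋ x has {ξ} ∩ (A ∖ {ξ}) = ∅, so x is NOT a limit point.
  x = ρ: open {ρ} ∋ x has {ρ} ∩ (A ∖ {ρ}) = ∅, so x is NOT a limit point.
Collecting: A' = ∅.


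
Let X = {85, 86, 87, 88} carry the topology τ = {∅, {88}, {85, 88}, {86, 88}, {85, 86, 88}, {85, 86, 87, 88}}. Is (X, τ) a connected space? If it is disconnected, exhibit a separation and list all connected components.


(X, τ) is connected.

Find clopen sets (U ∈ τ with X ∖ U ∈ τ):
  U = ∅, X ∖ U = {85, 86, 87, 88} — both open, so U is clopen.
  U = {85, 86, 87, 88}, X ∖ U = ∅ — both open, so U is clopen.
Only trivial clopens (∅ and X) exist, so (X, τ) is connected.
Compute connected components by grouping points that agree on all clopens:
  component: {85, 86, 87, 88}


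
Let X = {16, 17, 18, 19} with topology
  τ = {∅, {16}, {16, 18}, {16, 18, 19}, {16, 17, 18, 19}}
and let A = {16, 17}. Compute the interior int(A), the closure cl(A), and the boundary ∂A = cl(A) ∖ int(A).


int(A) = {16}, cl(A) = {16, 17, 18, 19}, ∂A = {17, 18, 19}.

Closed sets in (X, τ) are complements of opens:
  closed(X, τ) = {∅, {17}, {17, 19}, {17, 18, 19}, {16, 17, 18, 19}}.
int(A) = ⋃ {U ∈ τ : U ⊆ A}. Opens contained in A: ∅, {16}.
Taking the union of these: int(A) = {16}.
cl(A) = ⋂ {C closed : A ⊆ C}. Closed sets containing A: {16, 17, 18, 19}.
Intersecting these: cl(A) = {16, 17, 18, 19}.
∂A = cl(A) ∖ int(A) = {16, 17, 18, 19} ∖ {16} = {17, 18, 19}.


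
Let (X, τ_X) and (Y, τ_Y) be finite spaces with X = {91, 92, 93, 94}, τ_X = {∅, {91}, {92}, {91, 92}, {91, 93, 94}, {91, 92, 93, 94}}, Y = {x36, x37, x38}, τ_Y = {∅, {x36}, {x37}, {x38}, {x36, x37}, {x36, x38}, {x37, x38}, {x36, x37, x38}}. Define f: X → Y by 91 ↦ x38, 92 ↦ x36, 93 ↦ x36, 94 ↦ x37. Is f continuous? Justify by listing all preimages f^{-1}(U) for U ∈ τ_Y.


f is NOT continuous.

Compute f^{-1}(U) for each U ∈ τ_Y:
  U = ∅: f^{-1}(U) = ∅ ∈ τ_X ✓.
  U = {x36}: f^{-1}(U) = {92, 93} ∉ τ_X ✗.
  U = {x37}: f^{-1}(U) = {94} ∉ τ_X ✗.
  U = {x38}: f^{-1}(U) = {91} ∈ τ_X ✓.
  U = {x36, x37}: f^{-1}(U) = {92, 93, 94} ∉ τ_X ✗.
  U = {x36, x38}: f^{-1}(U) = {91, 92, 93} ∉ τ_X ✗.
  U = {x37, x38}: f^{-1}(U) = {91, 94} ∉ τ_X ✗.
  U = {x36, x37, x38}: f^{-1}(U) = {91, 92, 93, 94} ∈ τ_X ✓.
Found U = {x36} with f^{-1}(U) = {92, 93} not in τ_X. Therefore f is NOT continuous.


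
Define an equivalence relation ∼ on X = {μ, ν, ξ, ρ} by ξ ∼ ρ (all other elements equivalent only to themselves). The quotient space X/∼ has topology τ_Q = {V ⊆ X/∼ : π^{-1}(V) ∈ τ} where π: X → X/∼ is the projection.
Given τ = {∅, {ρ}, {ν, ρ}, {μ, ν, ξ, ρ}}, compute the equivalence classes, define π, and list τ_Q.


X/∼ = {[μ], [ν], [ξ=ρ]}; |τ_Q| = 2.

Equivalence classes: [μ], [ν], [ξ=ρ].
Quotient map π: X → X/∼ sends μ ↦ [μ], ν ↦ [ν], ξ ↦ [ξ=ρ], ρ ↦ [ξ=ρ].
For each subset V ⊆ X/∼, compute π^{-1}(V) ⊆ X and check whether π^{-1}(V) ∈ τ. V is open in τ_Q iff π^{-1}(V) ∈ τ.
  V = {}: π^{-1}(V) = ∅ ∈ τ ✓.
  V = {[μ]}: π^{-1}(V) = {μ} ∉ τ ✗.
  V = {[ν]}: π^{-1}(V) = {ν} ∉ τ ✗.
  V = {[μ], [ν]}: π^{-1}(V) = {μ, ν} ∉ τ ✗.
  V = {[ξ=ρ]}: π^{-1}(V) = {ξ, ρ} ∉ τ ✗.
  V = {[μ], [ξ=ρ]}: π^{-1}(V) = {μ, ξ, ρ} ∉ τ ✗.
  V = {[ν], [ξ=ρ]}: π^{-1}(V) = {ν, ξ, ρ} ∉ τ ✗.
  V = {[μ], [ν], [ξ=ρ]}: π^{-1}(V) = {μ, ν, ξ, ρ} ∈ τ ✓.
Open sets in the quotient: τ_Q = {{}, {[μ], [ν], [ξ=ρ]}} (2 elements).


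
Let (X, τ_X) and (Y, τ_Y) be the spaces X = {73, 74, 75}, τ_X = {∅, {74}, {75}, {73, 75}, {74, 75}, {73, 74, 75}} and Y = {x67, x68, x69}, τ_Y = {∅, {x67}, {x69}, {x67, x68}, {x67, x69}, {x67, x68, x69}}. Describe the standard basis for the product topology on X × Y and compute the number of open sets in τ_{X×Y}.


Basis B = {∅ × ∅, {74} × {x67}, {74} × {x69}, {75} × {x67}, {75} × {x69}, {73, 75} × {x67}, {73, 75} × {x69}, {74} × {x67, x68}, {74} × {x67, x69}, {74, 75} × {x67}, {74, 75} × {x69}, {75} × {x67, x68}, {75} × {x67, x69}, {73, 74, 75} × {x67}, {73, 74, 75} × {x69}, {74} × {x67, x68, x69}, {75} × {x67, x68, x69}, {73, 75} × {x67, x68}, {73, 75} × {x67, x69}, {74, 75} × {x67, x68}, {74, 75} × {x67, x69}, {73, 75} × {x67, x68, x69}, {73, 74, 75} × {x67, x68}, {73, 74, 75} × {x67, x69}, {74, 75} × {x67, x68, x69}, {73, 74, 75} × {x67, x68, x69}}; |τ_{X×Y}| = 108.

Enumerate products U × V with U ∈ τ_X, V ∈ τ_Y (deduplicated):
  ∅ × ∅ = {} (∅)
  {74} × {x67} = {(74,x67)}
  {74} × {x69} = {(74,x69)}
  {75} × {x67} = {(75,x67)}
  {75} × {x69} = {(75,x69)}
  {73, 75} × {x67} = {(73,x67), (75,x67)}
  {73, 75} × {x69} = {(73,x69), (75,x69)}
  {74} × {x67, x68} = {(74,x67), (74,x68)}
  {74} × {x67, x69} = {(74,x67), (74,x69)}
  {74, 75} × {x67} = {(74,x67), (75,x67)}
  {74, 75} × {x69} = {(74,x69), (75,x69)}
  {75} × {x67, x68} = {(75,x67), (75,x68)}
  {75} × {x67, x69} = {(75,x67), (75,x69)}
  {73, 74, 75} × {x67} = {(73,x67), (74,x67), (75,x67)}
  {73, 74, 75} × {x69} = {(73,x69), (74,x69), (75,x69)}
  {74} × {x67, x68, x69} = {(74,x67), (74,x68), (74,x69)}
  {75} × {x67, x68, x69} = {(75,x67), (75,x68), (75,x69)}
  {73, 75} × {x67, x68} = {(73,x67), (73,x68), (75,x67), (75,x68)}
  {73, 75} × {x67, x69} = {(73,x67), (73,x69), (75,x67), (75,x69)}
  {74, 75} × {x67, x68} = {(74,x67), (74,x68), (75,x67), (75,x68)}
  {74, 75} × {x67, x69} = {(74,x67), (74,x69), (75,x67), (75,x69)}
  {73, 75} × {x67, x68, x69} = {(73,x67), (73,x68), (73,x69), (75,x67), (75,x68), (75,x69)}
  {73, 74, 75} × {x67, x68} = {(73,x67), (73,x68), (74,x67), (74,x68), (75,x67), (75,x68)}
  {73, 74, 75} × {x67, x69} = {(73,x67), (73,x69), (74,x67), (74,x69), (75,x67), (75,x69)}
  {74, 75} × {x67, x68, x69} = {(74,x67), (74,x68), (74,x69), (75,x67), (75,x68), (75,x69)}
  {73, 74, 75} × {x67, x68, x69} = {(73,x67), (73,x68), (73,x69), (74,x67), (74,x68), (74,x69), (75,x67), (75,x68), (75,x69)}
These 26 distinct sets form the basis B.
Close under arbitrary unions to get τ_{X×Y}; counting gives |τ_{X×Y}| = 108.


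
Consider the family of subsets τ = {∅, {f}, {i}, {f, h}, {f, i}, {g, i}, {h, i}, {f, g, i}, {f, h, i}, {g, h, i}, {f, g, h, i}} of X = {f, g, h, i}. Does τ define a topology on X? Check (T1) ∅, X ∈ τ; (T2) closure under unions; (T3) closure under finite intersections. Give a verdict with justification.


τ is NOT a topology on X.

Axiom (T1): ∅ ∈ τ? Yes; X ∈ τ? Yes.
Axiom (T2/T3): check pairwise unions and intersections of members of τ.
Counterexample for (T3): {f, h} ∩ {h, i} = {h} ∉ τ. Therefore τ is NOT a topology.


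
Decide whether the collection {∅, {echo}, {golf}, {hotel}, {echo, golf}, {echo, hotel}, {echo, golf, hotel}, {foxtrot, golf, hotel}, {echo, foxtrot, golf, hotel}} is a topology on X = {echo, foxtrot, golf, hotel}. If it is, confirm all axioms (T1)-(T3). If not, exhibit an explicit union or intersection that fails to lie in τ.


τ is NOT a topology on X.

Axiom (T1): ∅ ∈ τ? Yes; X ∈ τ? Yes.
Axiom (T2/T3): check pairwise unions and intersections of members of τ.
Counterexample for (T2): {golf} ∪ {hotel} = {golf, hotel} ∉ τ. Therefore τ is NOT a topology.


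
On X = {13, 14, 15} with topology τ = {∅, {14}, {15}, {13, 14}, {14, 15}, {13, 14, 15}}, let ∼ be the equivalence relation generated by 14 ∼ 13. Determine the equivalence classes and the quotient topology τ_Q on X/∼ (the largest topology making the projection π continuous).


X/∼ = {[13=14], [15]}; |τ_Q| = 4.

Equivalence classes: [13=14], [15].
Quotient map π: X → X/∼ sends 13 ↦ [13=14], 14 ↦ [13=14], 15 ↦ [15].
For each subset V ⊆ X/∼, compute π^{-1}(V) ⊆ X and check whether π^{-1}(V) ∈ τ. V is open in τ_Q iff π^{-1}(V) ∈ τ.
  V = {}: π^{-1}(V) = ∅ ∈ τ ✓.
  V = {[13=14]}: π^{-1}(V) = {13, 14} ∈ τ ✓.
  V = {[15]}: π^{-1}(V) = {15} ∈ τ ✓.
  V = {[13=14], [15]}: π^{-1}(V) = {13, 14, 15} ∈ τ ✓.
Open sets in the quotient: τ_Q = {{}, {[13=14]}, {[15]}, {[13=14], [15]}} (4 elements).


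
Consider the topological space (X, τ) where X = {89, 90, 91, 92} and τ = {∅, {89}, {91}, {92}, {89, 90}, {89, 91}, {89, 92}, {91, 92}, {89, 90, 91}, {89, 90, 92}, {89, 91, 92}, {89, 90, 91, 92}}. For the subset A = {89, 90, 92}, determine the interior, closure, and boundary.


int(A) = {89, 90, 92}, cl(A) = {89, 90, 92}, ∂A = ∅.

Closed sets in (X, τ) are complements of opens:
  closed(X, τ) = {∅, {90}, {91}, {92}, {89, 90}, {90, 91}, {90, 92}, {91, 92}, {89, 90, 91}, {89, 90, 92}, {90, 91, 92}, {89, 90, 91, 92}}.
int(A) = ⋃ {U ∈ τ : U ⊆ A}. Opens contained in A: ∅, {89}, {92}, {89, 90}, {89, 92}, {89, 90, 92}.
Taking the union of these: int(A) = {89, 90, 92}.
cl(A) = ⋂ {C closed : A ⊆ C}. Closed sets containing A: {89, 90, 92}, {89, 90, 91, 92}.
Intersecting these: cl(A) = {89, 90, 92}.
∂A = cl(A) ∖ int(A) = {89, 90, 92} ∖ {89, 90, 92} = ∅.


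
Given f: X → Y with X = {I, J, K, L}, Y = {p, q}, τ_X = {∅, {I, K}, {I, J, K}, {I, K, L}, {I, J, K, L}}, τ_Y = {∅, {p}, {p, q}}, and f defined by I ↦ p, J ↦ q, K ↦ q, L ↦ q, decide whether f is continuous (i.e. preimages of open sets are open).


f is NOT continuous.

Compute f^{-1}(U) for each U ∈ τ_Y:
  U = ∅: f^{-1}(U) = ∅ ∈ τ_X ✓.
  U = {p}: f^{-1}(U) = {I} ∉ τ_X ✗.
  U = {p, q}: f^{-1}(U) = {I, J, K, L} ∈ τ_X ✓.
Found U = {p} with f^{-1}(U) = {I} not in τ_X. Therefore f is NOT continuous.


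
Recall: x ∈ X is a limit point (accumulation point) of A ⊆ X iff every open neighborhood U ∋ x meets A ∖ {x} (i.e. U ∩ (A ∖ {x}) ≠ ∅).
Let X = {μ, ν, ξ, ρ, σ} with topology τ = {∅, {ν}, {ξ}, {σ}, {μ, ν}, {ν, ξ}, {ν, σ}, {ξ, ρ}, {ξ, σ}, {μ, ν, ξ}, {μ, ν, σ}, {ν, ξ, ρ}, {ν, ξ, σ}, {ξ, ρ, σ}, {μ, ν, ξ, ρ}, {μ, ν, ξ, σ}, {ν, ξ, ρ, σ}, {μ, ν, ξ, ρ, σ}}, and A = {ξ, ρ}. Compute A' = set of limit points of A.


A' = {ρ}

For each x ∈ X, list the open sets U ∈ τ with x ∈ U, then check whether U ∩ (A ∖ {x}) ≠ ∅ for every such U.
  x = μ: open {μ, ν} ∋ x has {μ, ν} ∩ (A ∖ {μ}) = ∅, so x is NOT a limit point.
  x = ν: open {ν} ∋ x has {ν} ∩ (A ∖ {ν}) = ∅, so x is NOT a limit point.
  x = ξ: open {ξ} ∋ x has {ξ} ∩ (A ∖ {ξ}) = ∅, so x is NOT a limit point.
  x = ρ: opens ∋ x are {ξ, ρ}, {ν, ξ, ρ}, {ξ, ρ, σ}, {μ, ν, ξ, ρ}, {ν, ξ, ρ, σ}, {μ, ν, ξ, ρ, σ}; each meets A ∖ {ρ}, so x IS a limit point.
  x = σ: open {σ} ∋ x has {σ} ∩ (A ∖ {σ}) = ∅, so x is NOT a limit point.
Collecting: A' = {ρ}.


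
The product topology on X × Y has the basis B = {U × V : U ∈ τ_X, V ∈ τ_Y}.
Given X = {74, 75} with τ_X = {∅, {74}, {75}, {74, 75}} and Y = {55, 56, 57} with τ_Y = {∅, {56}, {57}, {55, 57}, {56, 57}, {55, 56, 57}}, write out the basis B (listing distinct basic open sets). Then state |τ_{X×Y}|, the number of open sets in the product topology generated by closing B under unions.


Basis B = {∅ × ∅, {74} × {56}, {74} × {57}, {75} × {56}, {75} × {57}, {74} × {55, 57}, {74} × {56, 57}, {74, 75} × {56}, {74, 75} × {57}, {75} × {55, 57}, {75} × {56, 57}, {74} × {55, 56, 57}, {75} × {55, 56, 57}, {74, 75} × {55, 57}, {74, 75} × {56, 57}, {74, 75} × {55, 56, 57}}; |τ_{X×Y}| = 36.

Enumerate products U × V with U ∈ τ_X, V ∈ τ_Y (deduplicated):
  ∅ × ∅ = {} (∅)
  {74} × {56} = {(74,56)}
  {74} × {57} = {(74,57)}
  {75} × {56} = {(75,56)}
  {75} × {57} = {(75,57)}
  {74} × {55, 57} = {(74,55), (74,57)}
  {74} × {56, 57} = {(74,56), (74,57)}
  {74, 75} × {56} = {(74,56), (75,56)}
  {74, 75} × {57} = {(74,57), (75,57)}
  {75} × {55, 57} = {(75,55), (75,57)}
  {75} × {56, 57} = {(75,56), (75,57)}
  {74} × {55, 56, 57} = {(74,55), (74,56), (74,57)}
  {75} × {55, 56, 57} = {(75,55), (75,56), (75,57)}
  {74, 75} × {55, 57} = {(74,55), (74,57), (75,55), (75,57)}
  {74, 75} × {56, 57} = {(74,56), (74,57), (75,56), (75,57)}
  {74, 75} × {55, 56, 57} = {(74,55), (74,56), (74,57), (75,55), (75,56), (75,57)}
These 16 distinct sets form the basis B.
Close under arbitrary unions to get τ_{X×Y}; counting gives |τ_{X×Y}| = 36.


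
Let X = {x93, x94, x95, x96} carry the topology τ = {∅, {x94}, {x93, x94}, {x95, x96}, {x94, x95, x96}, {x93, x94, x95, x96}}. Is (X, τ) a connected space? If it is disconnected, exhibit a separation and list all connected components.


(X, τ) is disconnected; components = [{x93, x94}, {x95, x96}].

Find clopen sets (U ∈ τ with X ∖ U ∈ τ):
  U = ∅, X ∖ U = {x93, x94, x95, x96} — both open, so U is clopen.
  U = {x93, x94}, X ∖ U = {x95, x96} — both open, so U is clopen.
  U = {x95, x96}, X ∖ U = {x93, x94} — both open, so U is clopen.
  U = {x93, x94, x95, x96}, X ∖ U = ∅ — both open, so U is clopen.
Nontrivial clopen(s) exist: e.g. {x95, x96}. So (X, τ) is disconnected.
Compute connected components by grouping points that agree on all clopens:
  component: {x93, x94}
  component: {x95, x96}


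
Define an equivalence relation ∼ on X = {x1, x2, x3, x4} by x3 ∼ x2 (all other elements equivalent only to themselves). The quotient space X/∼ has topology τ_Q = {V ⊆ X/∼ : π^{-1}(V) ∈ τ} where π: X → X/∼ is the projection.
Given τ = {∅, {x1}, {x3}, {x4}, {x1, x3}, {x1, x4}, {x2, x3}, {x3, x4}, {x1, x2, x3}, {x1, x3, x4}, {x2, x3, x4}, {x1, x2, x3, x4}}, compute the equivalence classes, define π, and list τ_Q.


X/∼ = {[x1], [x2=x3], [x4]}; |τ_Q| = 8.

Equivalence classes: [x1], [x2=x3], [x4].
Quotient map π: X → X/∼ sends x1 ↦ [x1], x2 ↦ [x2=x3], x3 ↦ [x2=x3], x4 ↦ [x4].
For each subset V ⊆ X/∼, compute π^{-1}(V) ⊆ X and check whether π^{-1}(V) ∈ τ. V is open in τ_Q iff π^{-1}(V) ∈ τ.
  V = {}: π^{-1}(V) = ∅ ∈ τ ✓.
  V = {[x1]}: π^{-1}(V) = {x1} ∈ τ ✓.
  V = {[x2=x3]}: π^{-1}(V) = {x2, x3} ∈ τ ✓.
  V = {[x1], [x2=x3]}: π^{-1}(V) = {x1, x2, x3} ∈ τ ✓.
  V = {[x4]}: π^{-1}(V) = {x4} ∈ τ ✓.
  V = {[x1], [x4]}: π^{-1}(V) = {x1, x4} ∈ τ ✓.
  V = {[x2=x3], [x4]}: π^{-1}(V) = {x2, x3, x4} ∈ τ ✓.
  V = {[x1], [x2=x3], [x4]}: π^{-1}(V) = {x1, x2, x3, x4} ∈ τ ✓.
Open sets in the quotient: τ_Q = {{}, {[x1]}, {[x2=x3]}, {[x1], [x2=x3]}, {[x4]}, {[x1], [x4]}, {[x2=x3], [x4]}, {[x1], [x2=x3], [x4]}} (8 elements).


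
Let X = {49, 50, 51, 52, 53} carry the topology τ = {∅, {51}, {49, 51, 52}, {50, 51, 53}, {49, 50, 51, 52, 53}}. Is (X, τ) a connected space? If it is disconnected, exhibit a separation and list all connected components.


(X, τ) is connected.

Find clopen sets (U ∈ τ with X ∖ U ∈ τ):
  U = ∅, X ∖ U = {49, 50, 51, 52, 53} — both open, so U is clopen.
  U = {49, 50, 51, 52, 53}, X ∖ U = ∅ — both open, so U is clopen.
Only trivial clopens (∅ and X) exist, so (X, τ) is connected.
Compute connected components by grouping points that agree on all clopens:
  component: {49, 50, 51, 52, 53}


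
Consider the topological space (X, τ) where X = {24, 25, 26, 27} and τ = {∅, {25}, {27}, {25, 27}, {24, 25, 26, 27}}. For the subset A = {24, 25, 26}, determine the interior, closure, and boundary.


int(A) = {25}, cl(A) = {24, 25, 26}, ∂A = {24, 26}.

Closed sets in (X, τ) are complements of opens:
  closed(X, τ) = {∅, {24, 26}, {24, 25, 26}, {24, 26, 27}, {24, 25, 26, 27}}.
int(A) = ⋃ {U ∈ τ : U ⊆ A}. Opens contained in A: ∅, {25}.
Taking the union of these: int(A) = {25}.
cl(A) = ⋂ {C closed : A ⊆ C}. Closed sets containing A: {24, 25, 26}, {24, 25, 26, 27}.
Intersecting these: cl(A) = {24, 25, 26}.
∂A = cl(A) ∖ int(A) = {24, 25, 26} ∖ {25} = {24, 26}.


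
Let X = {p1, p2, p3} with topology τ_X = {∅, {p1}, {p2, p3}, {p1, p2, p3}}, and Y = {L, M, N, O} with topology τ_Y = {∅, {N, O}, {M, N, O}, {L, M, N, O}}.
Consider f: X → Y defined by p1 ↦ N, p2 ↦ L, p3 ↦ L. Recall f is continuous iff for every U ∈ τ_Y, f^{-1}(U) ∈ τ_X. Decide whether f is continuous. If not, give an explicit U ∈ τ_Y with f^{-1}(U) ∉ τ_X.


f IS continuous.

Compute f^{-1}(U) for each U ∈ τ_Y:
  U = ∅: f^{-1}(U) = ∅ ∈ τ_X ✓.
  U = {N, O}: f^{-1}(U) = {p1} ∈ τ_X ✓.
  U = {M, N, O}: f^{-1}(U) = {p1} ∈ τ_X ✓.
  U = {L, M, N, O}: f^{-1}(U) = {p1, p2, p3} ∈ τ_X ✓.
Every preimage lies in τ_X, so f IS continuous.


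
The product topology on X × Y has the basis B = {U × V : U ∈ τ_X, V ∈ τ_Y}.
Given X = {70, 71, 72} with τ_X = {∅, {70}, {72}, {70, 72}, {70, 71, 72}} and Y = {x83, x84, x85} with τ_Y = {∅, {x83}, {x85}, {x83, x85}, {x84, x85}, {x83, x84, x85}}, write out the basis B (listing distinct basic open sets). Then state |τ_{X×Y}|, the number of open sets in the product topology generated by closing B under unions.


Basis B = {∅ × ∅, {70} × {x83}, {70} × {x85}, {72} × {x83}, {72} × {x85}, {70} × {x83, x85}, {70, 72} × {x83}, {70} × {x84, x85}, {70, 72} × {x85}, {72} × {x83, x85}, {72} × {x84, x85}, {70} × {x83, x84, x85}, {70, 71, 72} × {x83}, {70, 71, 72} × {x85}, {72} × {x83, x84, x85}, {70, 72} × {x83, x85}, {70, 72} × {x84, x85}, {70, 72} × {x83, x84, x85}, {70, 71, 72} × {x83, x85}, {70, 71, 72} × {x84, x85}, {70, 71, 72} × {x83, x84, x85}}; |τ_{X×Y}| = 70.

Enumerate products U × V with U ∈ τ_X, V ∈ τ_Y (deduplicated):
  ∅ × ∅ = {} (∅)
  {70} × {x83} = {(70,x83)}
  {70} × {x85} = {(70,x85)}
  {72} × {x83} = {(72,x83)}
  {72} × {x85} = {(72,x85)}
  {70} × {x83, x85} = {(70,x83), (70,x85)}
  {70, 72} × {x83} = {(70,x83), (72,x83)}
  {70} × {x84, x85} = {(70,x84), (70,x85)}
  {70, 72} × {x85} = {(70,x85), (72,x85)}
  {72} × {x83, x85} = {(72,x83), (72,x85)}
  {72} × {x84, x85} = {(72,x84), (72,x85)}
  {70} × {x83, x84, x85} = {(70,x83), (70,x84), (70,x85)}
  {70, 71, 72} × {x83} = {(70,x83), (71,x83), (72,x83)}
  {70, 71, 72} × {x85} = {(70,x85), (71,x85), (72,x85)}
  {72} × {x83, x84, x85} = {(72,x83), (72,x84), (72,x85)}
  {70, 72} × {x83, x85} = {(70,x83), (70,x85), (72,x83), (72,x85)}
  {70, 72} × {x84, x85} = {(70,x84), (70,x85), (72,x84), (72,x85)}
  {70, 72} × {x83, x84, x85} = {(70,x83), (70,x84), (70,x85), (72,x83), (72,x84), (72,x85)}
  {70, 71, 72} × {x83, x85} = {(70,x83), (70,x85), (71,x83), (71,x85), (72,x83), (72,x85)}
  {70, 71, 72} × {x84, x85} = {(70,x84), (70,x85), (71,x84), (71,x85), (72,x84), (72,x85)}
  {70, 71, 72} × {x83, x84, x85} = {(70,x83), (70,x84), (70,x85), (71,x83), (71,x84), (71,x85), (72,x83), (72,x84), (72,x85)}
These 21 distinct sets form the basis B.
Close under arbitrary unions to get τ_{X×Y}; counting gives |τ_{X×Y}| = 70.


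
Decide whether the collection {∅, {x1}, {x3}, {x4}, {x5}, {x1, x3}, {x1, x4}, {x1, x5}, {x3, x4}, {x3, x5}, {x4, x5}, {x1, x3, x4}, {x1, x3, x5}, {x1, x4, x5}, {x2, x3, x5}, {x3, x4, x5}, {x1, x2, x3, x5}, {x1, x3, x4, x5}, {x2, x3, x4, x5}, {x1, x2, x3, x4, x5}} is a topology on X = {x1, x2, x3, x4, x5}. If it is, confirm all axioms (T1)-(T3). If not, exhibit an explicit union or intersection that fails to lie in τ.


τ IS a topology on X.

Axiom (T1): ∅ ∈ τ? Yes; X ∈ τ? Yes.
Axiom (T2/T3): check pairwise unions and intersections of members of τ.
All pairwise intersections and unions checked — each lies in τ. Therefore τ satisfies (T1), (T2), (T3): it IS a topology on X.


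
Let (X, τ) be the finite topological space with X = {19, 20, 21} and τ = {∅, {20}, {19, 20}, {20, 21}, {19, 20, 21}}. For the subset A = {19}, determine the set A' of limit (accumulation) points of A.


A' = ∅

For each x ∈ X, list the open sets U ∈ τ with x ∈ U, then check whether U ∩ (A ∖ {x}) ≠ ∅ for every such U.
  x = 19: open {19, 20} ∋ x has {19, 20} ∩ (A ∖ {19}) = ∅, so x is NOT a limit point.
  x = 20: open {20} ∋ x has {20} ∩ (A ∖ {20}) = ∅, so x is NOT a limit point.
  x = 21: open {20, 21} ∋ x has {20, 21} ∩ (A ∖ {21}) = ∅, so x is NOT a limit point.
Collecting: A' = ∅.


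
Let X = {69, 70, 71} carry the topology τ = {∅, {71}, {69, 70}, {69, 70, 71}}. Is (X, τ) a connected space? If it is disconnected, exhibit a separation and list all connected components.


(X, τ) is disconnected; components = [{71}, {69, 70}].

Find clopen sets (U ∈ τ with X ∖ U ∈ τ):
  U = ∅, X ∖ U = {69, 70, 71} — both open, so U is clopen.
  U = {71}, X ∖ U = {69, 70} — both open, so U is clopen.
  U = {69, 70}, X ∖ U = {71} — both open, so U is clopen.
  U = {69, 70, 71}, X ∖ U = ∅ — both open, so U is clopen.
Nontrivial clopen(s) exist: e.g. {71}. So (X, τ) is disconnected.
Compute connected components by grouping points that agree on all clopens:
  component: {71}
  component: {69, 70}


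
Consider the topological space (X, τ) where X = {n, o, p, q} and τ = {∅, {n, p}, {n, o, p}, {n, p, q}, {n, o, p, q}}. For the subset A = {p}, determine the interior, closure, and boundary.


int(A) = ∅, cl(A) = {n, o, p, q}, ∂A = {n, o, p, q}.

Closed sets in (X, τ) are complements of opens:
  closed(X, τ) = {∅, {o}, {q}, {o, q}, {n, o, p, q}}.
int(A) = ⋃ {U ∈ τ : U ⊆ A}. Opens contained in A: ∅.
Taking the union of these: int(A) = ∅.
cl(A) = ⋂ {C closed : A ⊆ C}. Closed sets containing A: {n, o, p, q}.
Intersecting these: cl(A) = {n, o, p, q}.
∂A = cl(A) ∖ int(A) = {n, o, p, q} ∖ ∅ = {n, o, p, q}.


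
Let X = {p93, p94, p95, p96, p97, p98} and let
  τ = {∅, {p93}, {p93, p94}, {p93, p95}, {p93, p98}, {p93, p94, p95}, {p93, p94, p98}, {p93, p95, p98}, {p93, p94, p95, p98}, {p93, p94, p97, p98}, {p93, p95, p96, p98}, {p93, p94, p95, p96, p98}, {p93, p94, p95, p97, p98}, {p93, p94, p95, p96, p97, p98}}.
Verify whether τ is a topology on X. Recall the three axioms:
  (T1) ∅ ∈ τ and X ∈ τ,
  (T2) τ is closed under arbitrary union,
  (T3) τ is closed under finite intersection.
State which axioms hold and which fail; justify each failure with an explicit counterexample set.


τ IS a topology on X.

Axiom (T1): ∅ ∈ τ? Yes; X ∈ τ? Yes.
Axiom (T2/T3): check pairwise unions and intersections of members of τ.
All pairwise intersections and unions checked — each lies in τ. Therefore τ satisfies (T1), (T2), (T3): it IS a topology on X.


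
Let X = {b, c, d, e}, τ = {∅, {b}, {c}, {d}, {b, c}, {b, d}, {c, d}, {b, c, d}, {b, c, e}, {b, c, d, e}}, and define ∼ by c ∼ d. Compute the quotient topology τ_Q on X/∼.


X/∼ = {[b], [c=d], [e]}; |τ_Q| = 5.

Equivalence classes: [b], [c=d], [e].
Quotient map π: X → X/∼ sends b ↦ [b], c ↦ [c=d], d ↦ [c=d], e ↦ [e].
For each subset V ⊆ X/∼, compute π^{-1}(V) ⊆ X and check whether π^{-1}(V) ∈ τ. V is open in τ_Q iff π^{-1}(V) ∈ τ.
  V = {}: π^{-1}(V) = ∅ ∈ τ ✓.
  V = {[b]}: π^{-1}(V) = {b} ∈ τ ✓.
  V = {[c=d]}: π^{-1}(V) = {c, d} ∈ τ ✓.
  V = {[b], [c=d]}: π^{-1}(V) = {b, c, d} ∈ τ ✓.
  V = {[e]}: π^{-1}(V) = {e} ∉ τ ✗.
  V = {[b], [e]}: π^{-1}(V) = {b, e} ∉ τ ✗.
  V = {[c=d], [e]}: π^{-1}(V) = {c, d, e} ∉ τ ✗.
  V = {[b], [c=d], [e]}: π^{-1}(V) = {b, c, d, e} ∈ τ ✓.
Open sets in the quotient: τ_Q = {{}, {[b]}, {[c=d]}, {[b], [c=d]}, {[b], [c=d], [e]}} (5 elements).


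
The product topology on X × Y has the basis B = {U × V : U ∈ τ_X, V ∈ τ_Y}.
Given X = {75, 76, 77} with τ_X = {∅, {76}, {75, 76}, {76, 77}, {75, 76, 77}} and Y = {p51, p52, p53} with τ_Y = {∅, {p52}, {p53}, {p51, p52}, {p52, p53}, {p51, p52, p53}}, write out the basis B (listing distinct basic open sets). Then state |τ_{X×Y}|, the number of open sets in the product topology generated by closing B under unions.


Basis B = {∅ × ∅, {76} × {p52}, {76} × {p53}, {75, 76} × {p52}, {75, 76} × {p53}, {76} × {p51, p52}, {76} × {p52, p53}, {76, 77} × {p52}, {76, 77} × {p53}, {75, 76, 77} × {p52}, {75, 76, 77} × {p53}, {76} × {p51, p52, p53}, {75, 76} × {p51, p52}, {75, 76} × {p52, p53}, {76, 77} × {p51, p52}, {76, 77} × {p52, p53}, {75, 76} × {p51, p52, p53}, {75, 76, 77} × {p51, p52}, {75, 76, 77} × {p52, p53}, {76, 77} × {p51, p52, p53}, {75, 76, 77} × {p51, p52, p53}}; |τ_{X×Y}| = 70.

Enumerate products U × V with U ∈ τ_X, V ∈ τ_Y (deduplicated):
  ∅ × ∅ = {} (∅)
  {76} × {p52} = {(76,p52)}
  {76} × {p53} = {(76,p53)}
  {75, 76} × {p52} = {(75,p52), (76,p52)}
  {75, 76} × {p53} = {(75,p53), (76,p53)}
  {76} × {p51, p52} = {(76,p51), (76,p52)}
  {76} × {p52, p53} = {(76,p52), (76,p53)}
  {76, 77} × {p52} = {(76,p52), (77,p52)}
  {76, 77} × {p53} = {(76,p53), (77,p53)}
  {75, 76, 77} × {p52} = {(75,p52), (76,p52), (77,p52)}
  {75, 76, 77} × {p53} = {(75,p53), (76,p53), (77,p53)}
  {76} × {p51, p52, p53} = {(76,p51), (76,p52), (76,p53)}
  {75, 76} × {p51, p52} = {(75,p51), (75,p52), (76,p51), (76,p52)}
  {75, 76} × {p52, p53} = {(75,p52), (75,p53), (76,p52), (76,p53)}
  {76, 77} × {p51, p52} = {(76,p51), (76,p52), (77,p51), (77,p52)}
  {76, 77} × {p52, p53} = {(76,p52), (76,p53), (77,p52), (77,p53)}
  {75, 76} × {p51, p52, p53} = {(75,p51), (75,p52), (75,p53), (76,p51), (76,p52), (76,p53)}
  {75, 76, 77} × {p51, p52} = {(75,p51), (75,p52), (76,p51), (76,p52), (77,p51), (77,p52)}
  {75, 76, 77} × {p52, p53} = {(75,p52), (75,p53), (76,p52), (76,p53), (77,p52), (77,p53)}
  {76, 77} × {p51, p52, p53} = {(76,p51), (76,p52), (76,p53), (77,p51), (77,p52), (77,p53)}
  {75, 76, 77} × {p51, p52, p53} = {(75,p51), (75,p52), (75,p53), (76,p51), (76,p52), (76,p53), (77,p51), (77,p52), (77,p53)}
These 21 distinct sets form the basis B.
Close under arbitrary unions to get τ_{X×Y}; counting gives |τ_{X×Y}| = 70.


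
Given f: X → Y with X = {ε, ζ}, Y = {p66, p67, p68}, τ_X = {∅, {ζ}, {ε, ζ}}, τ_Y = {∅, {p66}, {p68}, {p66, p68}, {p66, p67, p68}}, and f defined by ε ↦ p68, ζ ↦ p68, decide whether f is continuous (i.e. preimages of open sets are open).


f IS continuous.

Compute f^{-1}(U) for each U ∈ τ_Y:
  U = ∅: f^{-1}(U) = ∅ ∈ τ_X ✓.
  U = {p66}: f^{-1}(U) = ∅ ∈ τ_X ✓.
  U = {p68}: f^{-1}(U) = {ε, ζ} ∈ τ_X ✓.
  U = {p66, p68}: f^{-1}(U) = {ε, ζ} ∈ τ_X ✓.
  U = {p66, p67, p68}: f^{-1}(U) = {ε, ζ} ∈ τ_X ✓.
Every preimage lies in τ_X, so f IS continuous.


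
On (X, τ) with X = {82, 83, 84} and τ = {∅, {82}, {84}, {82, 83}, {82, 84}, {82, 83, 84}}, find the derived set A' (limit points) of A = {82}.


A' = {83}

For each x ∈ X, list the open sets U ∈ τ with x ∈ U, then check whether U ∩ (A ∖ {x}) ≠ ∅ for every such U.
  x = 82: open {82} ∋ x has {82} ∩ (A ∖ {82}) = ∅, so x is NOT a limit point.
  x = 83: opens ∋ x are {82, 83}, {82, 83, 84}; each meets A ∖ {83}, so x IS a limit point.
  x = 84: open {84} ∋ x has {84} ∩ (A ∖ {84}) = ∅, so x is NOT a limit point.
Collecting: A' = {83}.


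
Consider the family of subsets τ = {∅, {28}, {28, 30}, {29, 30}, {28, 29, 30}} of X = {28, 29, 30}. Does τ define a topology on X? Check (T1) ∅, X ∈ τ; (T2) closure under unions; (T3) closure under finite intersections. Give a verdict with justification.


τ is NOT a topology on X.

Axiom (T1): ∅ ∈ τ? Yes; X ∈ τ? Yes.
Axiom (T2/T3): check pairwise unions and intersections of members of τ.
Counterexample for (T3): {28, 30} ∩ {29, 30} = {30} ∉ τ. Therefore τ is NOT a topology.


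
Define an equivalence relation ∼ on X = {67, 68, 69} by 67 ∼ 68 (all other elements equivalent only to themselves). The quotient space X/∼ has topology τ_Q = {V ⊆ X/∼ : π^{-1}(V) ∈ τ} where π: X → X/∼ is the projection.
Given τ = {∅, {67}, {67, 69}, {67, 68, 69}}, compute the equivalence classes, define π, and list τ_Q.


X/∼ = {[67=68], [69]}; |τ_Q| = 2.

Equivalence classes: [67=68], [69].
Quotient map π: X → X/∼ sends 67 ↦ [67=68], 68 ↦ [67=68], 69 ↦ [69].
For each subset V ⊆ X/∼, compute π^{-1}(V) ⊆ X and check whether π^{-1}(V) ∈ τ. V is open in τ_Q iff π^{-1}(V) ∈ τ.
  V = {}: π^{-1}(V) = ∅ ∈ τ ✓.
  V = {[67=68]}: π^{-1}(V) = {67, 68} ∉ τ ✗.
  V = {[69]}: π^{-1}(V) = {69} ∉ τ ✗.
  V = {[67=68], [69]}: π^{-1}(V) = {67, 68, 69} ∈ τ ✓.
Open sets in the quotient: τ_Q = {{}, {[67=68], [69]}} (2 elements).


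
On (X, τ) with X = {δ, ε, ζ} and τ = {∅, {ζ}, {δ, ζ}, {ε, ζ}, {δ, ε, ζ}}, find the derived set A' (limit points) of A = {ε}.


A' = ∅

For each x ∈ X, list the open sets U ∈ τ with x ∈ U, then check whether U ∩ (A ∖ {x}) ≠ ∅ for every such U.
  x = δ: open {δ, ζ} ∋ x has {δ, ζ} ∩ (A ∖ {δ}) = ∅, so x is NOT a limit point.
  x = ε: open {ε, ζ} ∋ x has {ε, ζ} ∩ (A ∖ {ε}) = ∅, so x is NOT a limit point.
  x = ζ: open {ζ} ∋ x has {ζ} ∩ (A ∖ {ζ}) = ∅, so x is NOT a limit point.
Collecting: A' = ∅.


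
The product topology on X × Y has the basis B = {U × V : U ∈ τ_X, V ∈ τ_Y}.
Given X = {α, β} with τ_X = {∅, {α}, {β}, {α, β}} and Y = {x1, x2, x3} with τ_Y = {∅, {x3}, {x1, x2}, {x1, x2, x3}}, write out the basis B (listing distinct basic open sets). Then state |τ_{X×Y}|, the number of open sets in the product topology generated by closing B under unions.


Basis B = {∅ × ∅, {α} × {x3}, {β} × {x3}, {α} × {x1, x2}, {α, β} × {x3}, {β} × {x1, x2}, {α} × {x1, x2, x3}, {β} × {x1, x2, x3}, {α, β} × {x1, x2}, {α, β} × {x1, x2, x3}}; |τ_{X×Y}| = 16.

Enumerate products U × V with U ∈ τ_X, V ∈ τ_Y (deduplicated):
  ∅ × ∅ = {} (∅)
  {α} × {x3} = {(α,x3)}
  {β} × {x3} = {(β,x3)}
  {α} × {x1, x2} = {(α,x1), (α,x2)}
  {α, β} × {x3} = {(α,x3), (β,x3)}
  {β} × {x1, x2} = {(β,x1), (β,x2)}
  {α} × {x1, x2, x3} = {(α,x1), (α,x2), (α,x3)}
  {β} × {x1, x2, x3} = {(β,x1), (β,x2), (β,x3)}
  {α, β} × {x1, x2} = {(α,x1), (α,x2), (β,x1), (β,x2)}
  {α, β} × {x1, x2, x3} = {(α,x1), (α,x2), (α,x3), (β,x1), (β,x2), (β,x3)}
These 10 distinct sets form the basis B.
Close under arbitrary unions to get τ_{X×Y}; counting gives |τ_{X×Y}| = 16.


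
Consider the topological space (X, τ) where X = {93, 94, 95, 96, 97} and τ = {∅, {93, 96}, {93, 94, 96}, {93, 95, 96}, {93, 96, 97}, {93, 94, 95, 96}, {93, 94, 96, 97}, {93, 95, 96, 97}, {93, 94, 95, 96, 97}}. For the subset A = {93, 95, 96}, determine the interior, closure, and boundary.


int(A) = {93, 95, 96}, cl(A) = {93, 94, 95, 96, 97}, ∂A = {94, 97}.

Closed sets in (X, τ) are complements of opens:
  closed(X, τ) = {∅, {94}, {95}, {97}, {94, 95}, {94, 97}, {95, 97}, {94, 95, 97}, {93, 94, 95, 96, 97}}.
int(A) = ⋃ {U ∈ τ : U ⊆ A}. Opens contained in A: ∅, {93, 96}, {93, 95, 96}.
Taking the union of these: int(A) = {93, 95, 96}.
cl(A) = ⋂ {C closed : A ⊆ C}. Closed sets containing A: {93, 94, 95, 96, 97}.
Intersecting these: cl(A) = {93, 94, 95, 96, 97}.
∂A = cl(A) ∖ int(A) = {93, 94, 95, 96, 97} ∖ {93, 95, 96} = {94, 97}.


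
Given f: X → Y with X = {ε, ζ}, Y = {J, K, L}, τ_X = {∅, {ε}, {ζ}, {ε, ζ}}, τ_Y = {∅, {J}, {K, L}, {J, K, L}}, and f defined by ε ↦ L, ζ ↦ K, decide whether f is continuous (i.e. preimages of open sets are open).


f IS continuous.

Compute f^{-1}(U) for each U ∈ τ_Y:
  U = ∅: f^{-1}(U) = ∅ ∈ τ_X ✓.
  U = {J}: f^{-1}(U) = ∅ ∈ τ_X ✓.
  U = {K, L}: f^{-1}(U) = {ε, ζ} ∈ τ_X ✓.
  U = {J, K, L}: f^{-1}(U) = {ε, ζ} ∈ τ_X ✓.
Every preimage lies in τ_X, so f IS continuous.


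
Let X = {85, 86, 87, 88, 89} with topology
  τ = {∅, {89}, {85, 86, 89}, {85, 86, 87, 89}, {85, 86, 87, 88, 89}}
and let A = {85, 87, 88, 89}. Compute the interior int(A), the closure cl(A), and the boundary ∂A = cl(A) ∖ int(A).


int(A) = {89}, cl(A) = {85, 86, 87, 88, 89}, ∂A = {85, 86, 87, 88}.

Closed sets in (X, τ) are complements of opens:
  closed(X, τ) = {∅, {88}, {87, 88}, {85, 86, 87, 88}, {85, 86, 87, 88, 89}}.
int(A) = ⋃ {U ∈ τ : U ⊆ A}. Opens contained in A: ∅, {89}.
Taking the union of these: int(A) = {89}.
cl(A) = ⋂ {C closed : A ⊆ C}. Closed sets containing A: {85, 86, 87, 88, 89}.
Intersecting these: cl(A) = {85, 86, 87, 88, 89}.
∂A = cl(A) ∖ int(A) = {85, 86, 87, 88, 89} ∖ {89} = {85, 86, 87, 88}.


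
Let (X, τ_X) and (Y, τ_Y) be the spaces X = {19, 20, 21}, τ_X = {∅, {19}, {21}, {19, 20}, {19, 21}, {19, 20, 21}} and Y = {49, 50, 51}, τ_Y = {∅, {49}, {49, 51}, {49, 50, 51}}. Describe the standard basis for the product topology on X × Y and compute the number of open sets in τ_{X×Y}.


Basis B = {∅ × ∅, {19} × {49}, {21} × {49}, {19} × {49, 51}, {19, 20} × {49}, {19, 21} × {49}, {21} × {49, 51}, {19} × {49, 50, 51}, {19, 20, 21} × {49}, {21} × {49, 50, 51}, {19, 20} × {49, 51}, {19, 21} × {49, 51}, {19, 20} × {49, 50, 51}, {19, 21} × {49, 50, 51}, {19, 20, 21} × {49, 51}, {19, 20, 21} × {49, 50, 51}}; |τ_{X×Y}| = 40.

Enumerate products U × V with U ∈ τ_X, V ∈ τ_Y (deduplicated):
  ∅ × ∅ = {} (∅)
  {19} × {49} = {(19,49)}
  {21} × {49} = {(21,49)}
  {19} × {49, 51} = {(19,49), (19,51)}
  {19, 20} × {49} = {(19,49), (20,49)}
  {19, 21} × {49} = {(19,49), (21,49)}
  {21} × {49, 51} = {(21,49), (21,51)}
  {19} × {49, 50, 51} = {(19,49), (19,50), (19,51)}
  {19, 20, 21} × {49} = {(19,49), (20,49), (21,49)}
  {21} × {49, 50, 51} = {(21,49), (21,50), (21,51)}
  {19, 20} × {49, 51} = {(19,49), (19,51), (20,49), (20,51)}
  {19, 21} × {49, 51} = {(19,49), (19,51), (21,49), (21,51)}
  {19, 20} × {49, 50, 51} = {(19,49), (19,50), (19,51), (20,49), (20,50), (20,51)}
  {19, 21} × {49, 50, 51} = {(19,49), (19,50), (19,51), (21,49), (21,50), (21,51)}
  {19, 20, 21} × {49, 51} = {(19,49), (19,51), (20,49), (20,51), (21,49), (21,51)}
  {19, 20, 21} × {49, 50, 51} = {(19,49), (19,50), (19,51), (20,49), (20,50), (20,51), (21,49), (21,50), (21,51)}
These 16 distinct sets form the basis B.
Close under arbitrary unions to get τ_{X×Y}; counting gives |τ_{X×Y}| = 40.


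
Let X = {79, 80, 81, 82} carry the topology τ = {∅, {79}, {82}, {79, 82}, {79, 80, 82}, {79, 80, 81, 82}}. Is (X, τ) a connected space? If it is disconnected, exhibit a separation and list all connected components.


(X, τ) is connected.

Find clopen sets (U ∈ τ with X ∖ U ∈ τ):
  U = ∅, X ∖ U = {79, 80, 81, 82} — both open, so U is clopen.
  U = {79, 80, 81, 82}, X ∖ U = ∅ — both open, so U is clopen.
Only trivial clopens (∅ and X) exist, so (X, τ) is connected.
Compute connected components by grouping points that agree on all clopens:
  component: {79, 80, 81, 82}
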